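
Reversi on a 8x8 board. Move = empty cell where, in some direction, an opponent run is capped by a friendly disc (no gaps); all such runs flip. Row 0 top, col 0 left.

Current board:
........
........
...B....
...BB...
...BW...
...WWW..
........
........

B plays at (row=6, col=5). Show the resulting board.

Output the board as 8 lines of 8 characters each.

Answer: ........
........
...B....
...BB...
...BW...
...WBW..
.....B..
........

Derivation:
Place B at (6,5); scan 8 dirs for brackets.
Dir NW: opp run (5,4) capped by B -> flip
Dir N: opp run (5,5), next='.' -> no flip
Dir NE: first cell '.' (not opp) -> no flip
Dir W: first cell '.' (not opp) -> no flip
Dir E: first cell '.' (not opp) -> no flip
Dir SW: first cell '.' (not opp) -> no flip
Dir S: first cell '.' (not opp) -> no flip
Dir SE: first cell '.' (not opp) -> no flip
All flips: (5,4)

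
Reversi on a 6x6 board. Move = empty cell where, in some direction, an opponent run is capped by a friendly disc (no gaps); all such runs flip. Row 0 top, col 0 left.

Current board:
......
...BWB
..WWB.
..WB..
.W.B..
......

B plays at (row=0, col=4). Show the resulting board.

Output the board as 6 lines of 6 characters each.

Answer: ....B.
...BBB
..WWB.
..WB..
.W.B..
......

Derivation:
Place B at (0,4); scan 8 dirs for brackets.
Dir NW: edge -> no flip
Dir N: edge -> no flip
Dir NE: edge -> no flip
Dir W: first cell '.' (not opp) -> no flip
Dir E: first cell '.' (not opp) -> no flip
Dir SW: first cell 'B' (not opp) -> no flip
Dir S: opp run (1,4) capped by B -> flip
Dir SE: first cell 'B' (not opp) -> no flip
All flips: (1,4)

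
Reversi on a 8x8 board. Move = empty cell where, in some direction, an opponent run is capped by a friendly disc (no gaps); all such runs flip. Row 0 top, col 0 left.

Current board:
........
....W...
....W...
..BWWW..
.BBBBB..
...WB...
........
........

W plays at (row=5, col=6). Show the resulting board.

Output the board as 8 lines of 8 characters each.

Place W at (5,6); scan 8 dirs for brackets.
Dir NW: opp run (4,5) capped by W -> flip
Dir N: first cell '.' (not opp) -> no flip
Dir NE: first cell '.' (not opp) -> no flip
Dir W: first cell '.' (not opp) -> no flip
Dir E: first cell '.' (not opp) -> no flip
Dir SW: first cell '.' (not opp) -> no flip
Dir S: first cell '.' (not opp) -> no flip
Dir SE: first cell '.' (not opp) -> no flip
All flips: (4,5)

Answer: ........
....W...
....W...
..BWWW..
.BBBBW..
...WB.W.
........
........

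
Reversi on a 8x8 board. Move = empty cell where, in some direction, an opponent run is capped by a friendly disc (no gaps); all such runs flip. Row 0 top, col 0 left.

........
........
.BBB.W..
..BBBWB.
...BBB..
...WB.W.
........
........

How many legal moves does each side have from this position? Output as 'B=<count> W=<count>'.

-- B to move --
(1,4): flips 1 -> legal
(1,5): flips 2 -> legal
(1,6): flips 1 -> legal
(2,4): no bracket -> illegal
(2,6): flips 1 -> legal
(4,2): no bracket -> illegal
(4,6): no bracket -> illegal
(4,7): no bracket -> illegal
(5,2): flips 1 -> legal
(5,5): no bracket -> illegal
(5,7): no bracket -> illegal
(6,2): flips 1 -> legal
(6,3): flips 1 -> legal
(6,4): no bracket -> illegal
(6,5): no bracket -> illegal
(6,6): no bracket -> illegal
(6,7): flips 1 -> legal
B mobility = 8
-- W to move --
(1,0): no bracket -> illegal
(1,1): no bracket -> illegal
(1,2): flips 3 -> legal
(1,3): flips 3 -> legal
(1,4): no bracket -> illegal
(2,0): no bracket -> illegal
(2,4): no bracket -> illegal
(2,6): no bracket -> illegal
(2,7): no bracket -> illegal
(3,0): no bracket -> illegal
(3,1): flips 3 -> legal
(3,7): flips 1 -> legal
(4,1): no bracket -> illegal
(4,2): no bracket -> illegal
(4,6): no bracket -> illegal
(4,7): flips 1 -> legal
(5,2): flips 2 -> legal
(5,5): flips 2 -> legal
(6,3): no bracket -> illegal
(6,4): no bracket -> illegal
(6,5): no bracket -> illegal
W mobility = 7

Answer: B=8 W=7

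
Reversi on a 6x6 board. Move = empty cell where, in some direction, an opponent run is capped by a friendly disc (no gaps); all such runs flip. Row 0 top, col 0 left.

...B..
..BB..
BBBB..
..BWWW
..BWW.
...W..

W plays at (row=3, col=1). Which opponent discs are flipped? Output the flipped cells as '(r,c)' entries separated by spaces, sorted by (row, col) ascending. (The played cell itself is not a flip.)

Answer: (3,2) (4,2)

Derivation:
Dir NW: opp run (2,0), next=edge -> no flip
Dir N: opp run (2,1), next='.' -> no flip
Dir NE: opp run (2,2) (1,3), next='.' -> no flip
Dir W: first cell '.' (not opp) -> no flip
Dir E: opp run (3,2) capped by W -> flip
Dir SW: first cell '.' (not opp) -> no flip
Dir S: first cell '.' (not opp) -> no flip
Dir SE: opp run (4,2) capped by W -> flip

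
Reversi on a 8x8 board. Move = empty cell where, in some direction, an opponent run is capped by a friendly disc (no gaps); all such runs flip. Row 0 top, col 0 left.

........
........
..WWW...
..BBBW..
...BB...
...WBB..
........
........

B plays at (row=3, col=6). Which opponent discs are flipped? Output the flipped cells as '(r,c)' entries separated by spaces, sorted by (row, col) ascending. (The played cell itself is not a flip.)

Dir NW: first cell '.' (not opp) -> no flip
Dir N: first cell '.' (not opp) -> no flip
Dir NE: first cell '.' (not opp) -> no flip
Dir W: opp run (3,5) capped by B -> flip
Dir E: first cell '.' (not opp) -> no flip
Dir SW: first cell '.' (not opp) -> no flip
Dir S: first cell '.' (not opp) -> no flip
Dir SE: first cell '.' (not opp) -> no flip

Answer: (3,5)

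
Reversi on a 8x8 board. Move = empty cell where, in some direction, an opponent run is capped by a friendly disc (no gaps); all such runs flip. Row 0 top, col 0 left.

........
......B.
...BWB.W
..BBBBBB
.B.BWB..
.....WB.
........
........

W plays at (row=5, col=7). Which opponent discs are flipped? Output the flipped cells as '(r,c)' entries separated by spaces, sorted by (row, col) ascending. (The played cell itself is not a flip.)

Dir NW: first cell '.' (not opp) -> no flip
Dir N: first cell '.' (not opp) -> no flip
Dir NE: edge -> no flip
Dir W: opp run (5,6) capped by W -> flip
Dir E: edge -> no flip
Dir SW: first cell '.' (not opp) -> no flip
Dir S: first cell '.' (not opp) -> no flip
Dir SE: edge -> no flip

Answer: (5,6)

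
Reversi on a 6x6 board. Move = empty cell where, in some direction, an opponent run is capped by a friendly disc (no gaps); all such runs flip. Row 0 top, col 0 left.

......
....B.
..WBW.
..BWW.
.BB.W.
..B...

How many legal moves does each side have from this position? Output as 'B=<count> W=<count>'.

-- B to move --
(1,1): no bracket -> illegal
(1,2): flips 1 -> legal
(1,3): no bracket -> illegal
(1,5): flips 2 -> legal
(2,1): flips 1 -> legal
(2,5): flips 1 -> legal
(3,1): no bracket -> illegal
(3,5): flips 2 -> legal
(4,3): flips 1 -> legal
(4,5): flips 1 -> legal
(5,3): no bracket -> illegal
(5,4): flips 3 -> legal
(5,5): no bracket -> illegal
B mobility = 8
-- W to move --
(0,3): no bracket -> illegal
(0,4): flips 1 -> legal
(0,5): no bracket -> illegal
(1,2): flips 1 -> legal
(1,3): flips 1 -> legal
(1,5): no bracket -> illegal
(2,1): no bracket -> illegal
(2,5): no bracket -> illegal
(3,0): no bracket -> illegal
(3,1): flips 1 -> legal
(4,0): no bracket -> illegal
(4,3): no bracket -> illegal
(5,0): no bracket -> illegal
(5,1): flips 1 -> legal
(5,3): no bracket -> illegal
W mobility = 5

Answer: B=8 W=5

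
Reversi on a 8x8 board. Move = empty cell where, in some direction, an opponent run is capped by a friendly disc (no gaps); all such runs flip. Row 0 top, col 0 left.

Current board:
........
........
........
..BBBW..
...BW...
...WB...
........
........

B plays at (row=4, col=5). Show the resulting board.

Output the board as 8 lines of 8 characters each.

Place B at (4,5); scan 8 dirs for brackets.
Dir NW: first cell 'B' (not opp) -> no flip
Dir N: opp run (3,5), next='.' -> no flip
Dir NE: first cell '.' (not opp) -> no flip
Dir W: opp run (4,4) capped by B -> flip
Dir E: first cell '.' (not opp) -> no flip
Dir SW: first cell 'B' (not opp) -> no flip
Dir S: first cell '.' (not opp) -> no flip
Dir SE: first cell '.' (not opp) -> no flip
All flips: (4,4)

Answer: ........
........
........
..BBBW..
...BBB..
...WB...
........
........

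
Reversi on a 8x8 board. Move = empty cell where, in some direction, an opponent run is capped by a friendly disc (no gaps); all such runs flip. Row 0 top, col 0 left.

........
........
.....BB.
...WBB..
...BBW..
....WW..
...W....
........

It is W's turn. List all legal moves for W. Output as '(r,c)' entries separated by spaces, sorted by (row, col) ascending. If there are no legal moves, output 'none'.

(1,4): no bracket -> illegal
(1,5): flips 2 -> legal
(1,6): no bracket -> illegal
(1,7): no bracket -> illegal
(2,3): flips 1 -> legal
(2,4): flips 2 -> legal
(2,7): no bracket -> illegal
(3,2): flips 1 -> legal
(3,6): flips 2 -> legal
(3,7): no bracket -> illegal
(4,2): flips 2 -> legal
(4,6): no bracket -> illegal
(5,2): no bracket -> illegal
(5,3): flips 1 -> legal

Answer: (1,5) (2,3) (2,4) (3,2) (3,6) (4,2) (5,3)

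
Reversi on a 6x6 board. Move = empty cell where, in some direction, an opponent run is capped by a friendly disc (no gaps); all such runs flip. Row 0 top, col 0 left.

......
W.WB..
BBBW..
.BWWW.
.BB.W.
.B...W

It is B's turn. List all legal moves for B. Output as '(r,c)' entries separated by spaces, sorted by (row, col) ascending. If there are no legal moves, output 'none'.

Answer: (0,0) (0,2) (0,3) (1,1) (1,4) (2,4) (3,5) (4,3)

Derivation:
(0,0): flips 1 -> legal
(0,1): no bracket -> illegal
(0,2): flips 1 -> legal
(0,3): flips 1 -> legal
(1,1): flips 1 -> legal
(1,4): flips 2 -> legal
(2,4): flips 2 -> legal
(2,5): no bracket -> illegal
(3,5): flips 3 -> legal
(4,3): flips 3 -> legal
(4,5): no bracket -> illegal
(5,3): no bracket -> illegal
(5,4): no bracket -> illegal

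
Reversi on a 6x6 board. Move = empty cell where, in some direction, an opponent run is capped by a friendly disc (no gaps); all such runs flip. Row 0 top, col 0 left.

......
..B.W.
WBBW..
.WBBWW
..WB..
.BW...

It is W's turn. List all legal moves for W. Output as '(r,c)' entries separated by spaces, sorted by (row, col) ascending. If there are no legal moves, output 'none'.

Answer: (0,1) (0,2) (1,1) (1,3) (2,4) (4,1) (4,4) (5,0) (5,3)

Derivation:
(0,1): flips 1 -> legal
(0,2): flips 3 -> legal
(0,3): no bracket -> illegal
(1,0): no bracket -> illegal
(1,1): flips 1 -> legal
(1,3): flips 1 -> legal
(2,4): flips 1 -> legal
(3,0): no bracket -> illegal
(4,0): no bracket -> illegal
(4,1): flips 1 -> legal
(4,4): flips 1 -> legal
(5,0): flips 1 -> legal
(5,3): flips 2 -> legal
(5,4): no bracket -> illegal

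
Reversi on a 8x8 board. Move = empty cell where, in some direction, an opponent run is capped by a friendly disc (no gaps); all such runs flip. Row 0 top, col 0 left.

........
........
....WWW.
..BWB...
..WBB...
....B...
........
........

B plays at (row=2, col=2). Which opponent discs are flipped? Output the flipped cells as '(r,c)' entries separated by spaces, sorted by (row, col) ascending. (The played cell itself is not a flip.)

Answer: (3,3)

Derivation:
Dir NW: first cell '.' (not opp) -> no flip
Dir N: first cell '.' (not opp) -> no flip
Dir NE: first cell '.' (not opp) -> no flip
Dir W: first cell '.' (not opp) -> no flip
Dir E: first cell '.' (not opp) -> no flip
Dir SW: first cell '.' (not opp) -> no flip
Dir S: first cell 'B' (not opp) -> no flip
Dir SE: opp run (3,3) capped by B -> flip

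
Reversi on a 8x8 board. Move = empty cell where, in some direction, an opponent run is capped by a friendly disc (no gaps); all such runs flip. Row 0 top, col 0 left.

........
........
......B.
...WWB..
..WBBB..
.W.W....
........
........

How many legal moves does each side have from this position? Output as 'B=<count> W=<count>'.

Answer: B=8 W=7

Derivation:
-- B to move --
(2,2): flips 1 -> legal
(2,3): flips 2 -> legal
(2,4): flips 1 -> legal
(2,5): flips 1 -> legal
(3,1): no bracket -> illegal
(3,2): flips 2 -> legal
(4,0): no bracket -> illegal
(4,1): flips 1 -> legal
(5,0): no bracket -> illegal
(5,2): no bracket -> illegal
(5,4): no bracket -> illegal
(6,0): no bracket -> illegal
(6,1): no bracket -> illegal
(6,2): flips 1 -> legal
(6,3): flips 1 -> legal
(6,4): no bracket -> illegal
B mobility = 8
-- W to move --
(1,5): no bracket -> illegal
(1,6): no bracket -> illegal
(1,7): flips 3 -> legal
(2,4): no bracket -> illegal
(2,5): no bracket -> illegal
(2,7): no bracket -> illegal
(3,2): no bracket -> illegal
(3,6): flips 1 -> legal
(3,7): no bracket -> illegal
(4,6): flips 3 -> legal
(5,2): flips 1 -> legal
(5,4): flips 1 -> legal
(5,5): flips 1 -> legal
(5,6): flips 1 -> legal
W mobility = 7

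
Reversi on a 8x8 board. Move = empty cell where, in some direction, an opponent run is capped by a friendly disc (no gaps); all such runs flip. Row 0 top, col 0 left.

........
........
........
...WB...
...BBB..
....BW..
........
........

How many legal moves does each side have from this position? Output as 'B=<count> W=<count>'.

Answer: B=6 W=2

Derivation:
-- B to move --
(2,2): flips 1 -> legal
(2,3): flips 1 -> legal
(2,4): no bracket -> illegal
(3,2): flips 1 -> legal
(4,2): no bracket -> illegal
(4,6): no bracket -> illegal
(5,6): flips 1 -> legal
(6,4): no bracket -> illegal
(6,5): flips 1 -> legal
(6,6): flips 1 -> legal
B mobility = 6
-- W to move --
(2,3): no bracket -> illegal
(2,4): no bracket -> illegal
(2,5): no bracket -> illegal
(3,2): no bracket -> illegal
(3,5): flips 2 -> legal
(3,6): no bracket -> illegal
(4,2): no bracket -> illegal
(4,6): no bracket -> illegal
(5,2): no bracket -> illegal
(5,3): flips 2 -> legal
(5,6): no bracket -> illegal
(6,3): no bracket -> illegal
(6,4): no bracket -> illegal
(6,5): no bracket -> illegal
W mobility = 2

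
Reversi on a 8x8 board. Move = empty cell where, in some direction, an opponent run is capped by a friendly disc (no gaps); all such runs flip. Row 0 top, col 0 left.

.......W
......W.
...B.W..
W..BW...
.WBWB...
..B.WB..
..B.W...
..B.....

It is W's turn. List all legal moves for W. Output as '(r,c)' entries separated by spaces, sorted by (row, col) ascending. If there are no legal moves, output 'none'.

(1,2): flips 1 -> legal
(1,3): flips 2 -> legal
(1,4): no bracket -> illegal
(2,2): no bracket -> illegal
(2,4): no bracket -> illegal
(3,1): no bracket -> illegal
(3,2): flips 1 -> legal
(3,5): no bracket -> illegal
(4,5): flips 1 -> legal
(4,6): flips 1 -> legal
(5,1): no bracket -> illegal
(5,3): no bracket -> illegal
(5,6): flips 1 -> legal
(6,1): flips 1 -> legal
(6,3): flips 1 -> legal
(6,5): no bracket -> illegal
(6,6): no bracket -> illegal
(7,1): no bracket -> illegal
(7,3): no bracket -> illegal

Answer: (1,2) (1,3) (3,2) (4,5) (4,6) (5,6) (6,1) (6,3)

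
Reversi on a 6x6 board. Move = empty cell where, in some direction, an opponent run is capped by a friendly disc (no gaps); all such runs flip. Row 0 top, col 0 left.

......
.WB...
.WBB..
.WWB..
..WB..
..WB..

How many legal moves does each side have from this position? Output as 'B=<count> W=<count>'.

Answer: B=7 W=8

Derivation:
-- B to move --
(0,0): flips 1 -> legal
(0,1): no bracket -> illegal
(0,2): no bracket -> illegal
(1,0): flips 3 -> legal
(2,0): flips 3 -> legal
(3,0): flips 3 -> legal
(4,0): flips 1 -> legal
(4,1): flips 2 -> legal
(5,1): flips 2 -> legal
B mobility = 7
-- W to move --
(0,1): no bracket -> illegal
(0,2): flips 2 -> legal
(0,3): flips 1 -> legal
(1,3): flips 2 -> legal
(1,4): flips 1 -> legal
(2,4): flips 3 -> legal
(3,4): flips 2 -> legal
(4,4): flips 3 -> legal
(5,4): flips 2 -> legal
W mobility = 8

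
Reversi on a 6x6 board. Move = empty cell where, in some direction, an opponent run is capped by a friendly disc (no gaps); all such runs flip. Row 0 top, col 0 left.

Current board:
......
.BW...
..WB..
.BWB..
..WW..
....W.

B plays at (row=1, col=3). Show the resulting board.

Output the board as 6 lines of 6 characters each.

Answer: ......
.BBB..
..BB..
.BWB..
..WW..
....W.

Derivation:
Place B at (1,3); scan 8 dirs for brackets.
Dir NW: first cell '.' (not opp) -> no flip
Dir N: first cell '.' (not opp) -> no flip
Dir NE: first cell '.' (not opp) -> no flip
Dir W: opp run (1,2) capped by B -> flip
Dir E: first cell '.' (not opp) -> no flip
Dir SW: opp run (2,2) capped by B -> flip
Dir S: first cell 'B' (not opp) -> no flip
Dir SE: first cell '.' (not opp) -> no flip
All flips: (1,2) (2,2)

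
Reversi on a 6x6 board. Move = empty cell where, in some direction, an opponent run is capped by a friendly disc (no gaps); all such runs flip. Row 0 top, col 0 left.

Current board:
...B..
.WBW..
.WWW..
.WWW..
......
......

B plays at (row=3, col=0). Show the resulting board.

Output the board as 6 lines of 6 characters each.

Place B at (3,0); scan 8 dirs for brackets.
Dir NW: edge -> no flip
Dir N: first cell '.' (not opp) -> no flip
Dir NE: opp run (2,1) capped by B -> flip
Dir W: edge -> no flip
Dir E: opp run (3,1) (3,2) (3,3), next='.' -> no flip
Dir SW: edge -> no flip
Dir S: first cell '.' (not opp) -> no flip
Dir SE: first cell '.' (not opp) -> no flip
All flips: (2,1)

Answer: ...B..
.WBW..
.BWW..
BWWW..
......
......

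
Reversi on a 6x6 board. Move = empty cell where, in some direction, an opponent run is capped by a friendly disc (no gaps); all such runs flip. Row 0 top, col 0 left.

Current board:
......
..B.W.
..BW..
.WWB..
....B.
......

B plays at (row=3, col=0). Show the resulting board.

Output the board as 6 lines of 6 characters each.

Place B at (3,0); scan 8 dirs for brackets.
Dir NW: edge -> no flip
Dir N: first cell '.' (not opp) -> no flip
Dir NE: first cell '.' (not opp) -> no flip
Dir W: edge -> no flip
Dir E: opp run (3,1) (3,2) capped by B -> flip
Dir SW: edge -> no flip
Dir S: first cell '.' (not opp) -> no flip
Dir SE: first cell '.' (not opp) -> no flip
All flips: (3,1) (3,2)

Answer: ......
..B.W.
..BW..
BBBB..
....B.
......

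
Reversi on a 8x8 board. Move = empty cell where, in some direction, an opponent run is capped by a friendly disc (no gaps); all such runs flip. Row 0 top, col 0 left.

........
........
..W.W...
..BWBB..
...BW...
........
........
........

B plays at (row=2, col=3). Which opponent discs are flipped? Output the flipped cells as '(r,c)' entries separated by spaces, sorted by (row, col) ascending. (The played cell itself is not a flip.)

Answer: (3,3)

Derivation:
Dir NW: first cell '.' (not opp) -> no flip
Dir N: first cell '.' (not opp) -> no flip
Dir NE: first cell '.' (not opp) -> no flip
Dir W: opp run (2,2), next='.' -> no flip
Dir E: opp run (2,4), next='.' -> no flip
Dir SW: first cell 'B' (not opp) -> no flip
Dir S: opp run (3,3) capped by B -> flip
Dir SE: first cell 'B' (not opp) -> no flip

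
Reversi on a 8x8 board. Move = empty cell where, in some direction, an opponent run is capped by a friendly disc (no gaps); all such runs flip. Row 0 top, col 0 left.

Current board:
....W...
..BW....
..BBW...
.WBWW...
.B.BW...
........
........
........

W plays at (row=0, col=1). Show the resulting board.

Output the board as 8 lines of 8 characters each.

Place W at (0,1); scan 8 dirs for brackets.
Dir NW: edge -> no flip
Dir N: edge -> no flip
Dir NE: edge -> no flip
Dir W: first cell '.' (not opp) -> no flip
Dir E: first cell '.' (not opp) -> no flip
Dir SW: first cell '.' (not opp) -> no flip
Dir S: first cell '.' (not opp) -> no flip
Dir SE: opp run (1,2) (2,3) capped by W -> flip
All flips: (1,2) (2,3)

Answer: .W..W...
..WW....
..BWW...
.WBWW...
.B.BW...
........
........
........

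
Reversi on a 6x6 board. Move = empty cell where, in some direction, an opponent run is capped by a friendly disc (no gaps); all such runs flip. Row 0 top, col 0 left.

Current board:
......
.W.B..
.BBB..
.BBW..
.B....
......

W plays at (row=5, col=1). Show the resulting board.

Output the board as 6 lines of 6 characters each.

Place W at (5,1); scan 8 dirs for brackets.
Dir NW: first cell '.' (not opp) -> no flip
Dir N: opp run (4,1) (3,1) (2,1) capped by W -> flip
Dir NE: first cell '.' (not opp) -> no flip
Dir W: first cell '.' (not opp) -> no flip
Dir E: first cell '.' (not opp) -> no flip
Dir SW: edge -> no flip
Dir S: edge -> no flip
Dir SE: edge -> no flip
All flips: (2,1) (3,1) (4,1)

Answer: ......
.W.B..
.WBB..
.WBW..
.W....
.W....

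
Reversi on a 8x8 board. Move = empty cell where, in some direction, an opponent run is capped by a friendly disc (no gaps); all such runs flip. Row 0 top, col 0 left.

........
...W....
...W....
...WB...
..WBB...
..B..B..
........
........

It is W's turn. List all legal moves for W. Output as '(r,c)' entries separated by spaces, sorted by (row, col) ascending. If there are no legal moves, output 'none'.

Answer: (3,5) (4,5) (5,3) (6,2) (6,6)

Derivation:
(2,4): no bracket -> illegal
(2,5): no bracket -> illegal
(3,2): no bracket -> illegal
(3,5): flips 1 -> legal
(4,1): no bracket -> illegal
(4,5): flips 3 -> legal
(4,6): no bracket -> illegal
(5,1): no bracket -> illegal
(5,3): flips 1 -> legal
(5,4): no bracket -> illegal
(5,6): no bracket -> illegal
(6,1): no bracket -> illegal
(6,2): flips 1 -> legal
(6,3): no bracket -> illegal
(6,4): no bracket -> illegal
(6,5): no bracket -> illegal
(6,6): flips 2 -> legal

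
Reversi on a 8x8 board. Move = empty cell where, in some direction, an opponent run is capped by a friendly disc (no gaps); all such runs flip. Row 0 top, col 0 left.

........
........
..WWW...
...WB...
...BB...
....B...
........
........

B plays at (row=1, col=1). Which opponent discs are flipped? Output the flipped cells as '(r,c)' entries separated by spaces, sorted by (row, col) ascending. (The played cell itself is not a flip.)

Answer: (2,2) (3,3)

Derivation:
Dir NW: first cell '.' (not opp) -> no flip
Dir N: first cell '.' (not opp) -> no flip
Dir NE: first cell '.' (not opp) -> no flip
Dir W: first cell '.' (not opp) -> no flip
Dir E: first cell '.' (not opp) -> no flip
Dir SW: first cell '.' (not opp) -> no flip
Dir S: first cell '.' (not opp) -> no flip
Dir SE: opp run (2,2) (3,3) capped by B -> flip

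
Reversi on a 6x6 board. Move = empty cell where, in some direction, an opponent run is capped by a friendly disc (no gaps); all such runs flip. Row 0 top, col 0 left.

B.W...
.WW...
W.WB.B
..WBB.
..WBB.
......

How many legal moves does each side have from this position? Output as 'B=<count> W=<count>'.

-- B to move --
(0,1): flips 1 -> legal
(0,3): no bracket -> illegal
(1,0): no bracket -> illegal
(1,3): no bracket -> illegal
(2,1): flips 2 -> legal
(3,0): no bracket -> illegal
(3,1): flips 1 -> legal
(4,1): flips 2 -> legal
(5,1): flips 1 -> legal
(5,2): no bracket -> illegal
(5,3): no bracket -> illegal
B mobility = 5
-- W to move --
(0,1): no bracket -> illegal
(1,0): no bracket -> illegal
(1,3): no bracket -> illegal
(1,4): flips 1 -> legal
(1,5): no bracket -> illegal
(2,4): flips 2 -> legal
(3,5): flips 2 -> legal
(4,5): flips 4 -> legal
(5,2): no bracket -> illegal
(5,3): no bracket -> illegal
(5,4): flips 1 -> legal
(5,5): flips 2 -> legal
W mobility = 6

Answer: B=5 W=6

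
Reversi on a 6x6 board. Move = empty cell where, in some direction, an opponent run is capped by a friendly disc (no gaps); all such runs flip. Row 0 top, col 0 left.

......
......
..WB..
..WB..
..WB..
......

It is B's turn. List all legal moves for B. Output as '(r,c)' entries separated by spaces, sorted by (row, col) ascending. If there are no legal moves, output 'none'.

(1,1): flips 1 -> legal
(1,2): no bracket -> illegal
(1,3): no bracket -> illegal
(2,1): flips 2 -> legal
(3,1): flips 1 -> legal
(4,1): flips 2 -> legal
(5,1): flips 1 -> legal
(5,2): no bracket -> illegal
(5,3): no bracket -> illegal

Answer: (1,1) (2,1) (3,1) (4,1) (5,1)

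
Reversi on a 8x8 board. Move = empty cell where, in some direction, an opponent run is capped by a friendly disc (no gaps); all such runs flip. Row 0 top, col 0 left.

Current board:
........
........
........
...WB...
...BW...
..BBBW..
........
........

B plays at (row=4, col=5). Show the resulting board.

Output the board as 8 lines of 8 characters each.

Place B at (4,5); scan 8 dirs for brackets.
Dir NW: first cell 'B' (not opp) -> no flip
Dir N: first cell '.' (not opp) -> no flip
Dir NE: first cell '.' (not opp) -> no flip
Dir W: opp run (4,4) capped by B -> flip
Dir E: first cell '.' (not opp) -> no flip
Dir SW: first cell 'B' (not opp) -> no flip
Dir S: opp run (5,5), next='.' -> no flip
Dir SE: first cell '.' (not opp) -> no flip
All flips: (4,4)

Answer: ........
........
........
...WB...
...BBB..
..BBBW..
........
........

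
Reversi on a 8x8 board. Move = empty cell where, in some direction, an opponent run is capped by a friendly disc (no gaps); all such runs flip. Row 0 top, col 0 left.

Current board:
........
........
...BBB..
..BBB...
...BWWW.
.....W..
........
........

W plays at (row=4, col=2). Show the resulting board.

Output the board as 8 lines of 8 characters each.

Place W at (4,2); scan 8 dirs for brackets.
Dir NW: first cell '.' (not opp) -> no flip
Dir N: opp run (3,2), next='.' -> no flip
Dir NE: opp run (3,3) (2,4), next='.' -> no flip
Dir W: first cell '.' (not opp) -> no flip
Dir E: opp run (4,3) capped by W -> flip
Dir SW: first cell '.' (not opp) -> no flip
Dir S: first cell '.' (not opp) -> no flip
Dir SE: first cell '.' (not opp) -> no flip
All flips: (4,3)

Answer: ........
........
...BBB..
..BBB...
..WWWWW.
.....W..
........
........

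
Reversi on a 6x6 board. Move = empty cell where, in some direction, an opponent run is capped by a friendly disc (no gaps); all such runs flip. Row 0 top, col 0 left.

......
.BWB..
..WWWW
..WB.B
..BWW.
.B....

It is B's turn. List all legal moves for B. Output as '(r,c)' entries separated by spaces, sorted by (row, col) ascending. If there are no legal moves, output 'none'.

(0,1): no bracket -> illegal
(0,2): flips 3 -> legal
(0,3): no bracket -> illegal
(1,4): no bracket -> illegal
(1,5): flips 2 -> legal
(2,1): no bracket -> illegal
(3,1): flips 2 -> legal
(3,4): no bracket -> illegal
(4,1): no bracket -> illegal
(4,5): flips 2 -> legal
(5,2): no bracket -> illegal
(5,3): flips 2 -> legal
(5,4): no bracket -> illegal
(5,5): flips 1 -> legal

Answer: (0,2) (1,5) (3,1) (4,5) (5,3) (5,5)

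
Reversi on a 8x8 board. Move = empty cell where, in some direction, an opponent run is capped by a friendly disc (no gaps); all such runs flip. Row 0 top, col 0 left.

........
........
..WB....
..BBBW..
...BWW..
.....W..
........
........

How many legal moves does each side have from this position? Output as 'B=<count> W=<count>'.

Answer: B=8 W=4

Derivation:
-- B to move --
(1,1): flips 1 -> legal
(1,2): flips 1 -> legal
(1,3): no bracket -> illegal
(2,1): flips 1 -> legal
(2,4): no bracket -> illegal
(2,5): no bracket -> illegal
(2,6): no bracket -> illegal
(3,1): no bracket -> illegal
(3,6): flips 1 -> legal
(4,6): flips 2 -> legal
(5,3): no bracket -> illegal
(5,4): flips 1 -> legal
(5,6): flips 1 -> legal
(6,4): no bracket -> illegal
(6,5): no bracket -> illegal
(6,6): flips 2 -> legal
B mobility = 8
-- W to move --
(1,2): flips 2 -> legal
(1,3): no bracket -> illegal
(1,4): no bracket -> illegal
(2,1): no bracket -> illegal
(2,4): flips 2 -> legal
(2,5): no bracket -> illegal
(3,1): flips 3 -> legal
(4,1): no bracket -> illegal
(4,2): flips 2 -> legal
(5,2): no bracket -> illegal
(5,3): no bracket -> illegal
(5,4): no bracket -> illegal
W mobility = 4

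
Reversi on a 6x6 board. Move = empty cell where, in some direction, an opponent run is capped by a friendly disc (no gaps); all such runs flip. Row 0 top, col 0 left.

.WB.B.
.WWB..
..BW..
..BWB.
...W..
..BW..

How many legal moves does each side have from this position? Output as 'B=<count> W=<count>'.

-- B to move --
(0,0): flips 2 -> legal
(0,3): no bracket -> illegal
(1,0): flips 2 -> legal
(1,4): flips 1 -> legal
(2,0): flips 1 -> legal
(2,1): no bracket -> illegal
(2,4): flips 1 -> legal
(4,2): no bracket -> illegal
(4,4): flips 1 -> legal
(5,4): flips 2 -> legal
B mobility = 7
-- W to move --
(0,3): flips 2 -> legal
(0,5): no bracket -> illegal
(1,4): flips 1 -> legal
(1,5): no bracket -> illegal
(2,1): flips 2 -> legal
(2,4): no bracket -> illegal
(2,5): flips 1 -> legal
(3,1): flips 1 -> legal
(3,5): flips 1 -> legal
(4,1): flips 1 -> legal
(4,2): flips 2 -> legal
(4,4): no bracket -> illegal
(4,5): flips 1 -> legal
(5,1): flips 1 -> legal
W mobility = 10

Answer: B=7 W=10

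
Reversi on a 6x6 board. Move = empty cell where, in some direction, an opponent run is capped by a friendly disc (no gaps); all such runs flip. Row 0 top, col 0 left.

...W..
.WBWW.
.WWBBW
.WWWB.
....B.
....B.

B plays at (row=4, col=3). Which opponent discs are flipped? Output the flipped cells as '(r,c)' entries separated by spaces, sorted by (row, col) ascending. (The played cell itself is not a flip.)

Dir NW: opp run (3,2) (2,1), next='.' -> no flip
Dir N: opp run (3,3) capped by B -> flip
Dir NE: first cell 'B' (not opp) -> no flip
Dir W: first cell '.' (not opp) -> no flip
Dir E: first cell 'B' (not opp) -> no flip
Dir SW: first cell '.' (not opp) -> no flip
Dir S: first cell '.' (not opp) -> no flip
Dir SE: first cell 'B' (not opp) -> no flip

Answer: (3,3)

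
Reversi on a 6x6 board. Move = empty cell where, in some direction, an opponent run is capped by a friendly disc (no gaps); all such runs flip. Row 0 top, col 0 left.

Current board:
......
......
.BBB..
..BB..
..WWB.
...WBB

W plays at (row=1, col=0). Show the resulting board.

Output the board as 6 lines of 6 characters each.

Place W at (1,0); scan 8 dirs for brackets.
Dir NW: edge -> no flip
Dir N: first cell '.' (not opp) -> no flip
Dir NE: first cell '.' (not opp) -> no flip
Dir W: edge -> no flip
Dir E: first cell '.' (not opp) -> no flip
Dir SW: edge -> no flip
Dir S: first cell '.' (not opp) -> no flip
Dir SE: opp run (2,1) (3,2) capped by W -> flip
All flips: (2,1) (3,2)

Answer: ......
W.....
.WBB..
..WB..
..WWB.
...WBB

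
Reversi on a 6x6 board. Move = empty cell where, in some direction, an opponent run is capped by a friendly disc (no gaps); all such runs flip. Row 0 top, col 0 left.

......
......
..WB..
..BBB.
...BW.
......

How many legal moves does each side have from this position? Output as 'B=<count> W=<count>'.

-- B to move --
(1,1): flips 1 -> legal
(1,2): flips 1 -> legal
(1,3): no bracket -> illegal
(2,1): flips 1 -> legal
(3,1): no bracket -> illegal
(3,5): no bracket -> illegal
(4,5): flips 1 -> legal
(5,3): no bracket -> illegal
(5,4): flips 1 -> legal
(5,5): flips 1 -> legal
B mobility = 6
-- W to move --
(1,2): no bracket -> illegal
(1,3): no bracket -> illegal
(1,4): no bracket -> illegal
(2,1): no bracket -> illegal
(2,4): flips 2 -> legal
(2,5): no bracket -> illegal
(3,1): no bracket -> illegal
(3,5): no bracket -> illegal
(4,1): no bracket -> illegal
(4,2): flips 2 -> legal
(4,5): no bracket -> illegal
(5,2): no bracket -> illegal
(5,3): no bracket -> illegal
(5,4): no bracket -> illegal
W mobility = 2

Answer: B=6 W=2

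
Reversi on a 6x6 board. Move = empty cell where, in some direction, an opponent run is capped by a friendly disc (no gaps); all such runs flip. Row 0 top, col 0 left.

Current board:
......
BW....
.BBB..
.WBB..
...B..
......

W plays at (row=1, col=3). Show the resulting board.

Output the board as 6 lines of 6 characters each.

Answer: ......
BW.W..
.BWB..
.WBB..
...B..
......

Derivation:
Place W at (1,3); scan 8 dirs for brackets.
Dir NW: first cell '.' (not opp) -> no flip
Dir N: first cell '.' (not opp) -> no flip
Dir NE: first cell '.' (not opp) -> no flip
Dir W: first cell '.' (not opp) -> no flip
Dir E: first cell '.' (not opp) -> no flip
Dir SW: opp run (2,2) capped by W -> flip
Dir S: opp run (2,3) (3,3) (4,3), next='.' -> no flip
Dir SE: first cell '.' (not opp) -> no flip
All flips: (2,2)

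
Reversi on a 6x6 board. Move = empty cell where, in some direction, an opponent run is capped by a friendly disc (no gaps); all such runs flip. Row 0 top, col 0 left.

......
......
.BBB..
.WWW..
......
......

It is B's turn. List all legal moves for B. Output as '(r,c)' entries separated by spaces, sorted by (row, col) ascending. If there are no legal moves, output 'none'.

(2,0): no bracket -> illegal
(2,4): no bracket -> illegal
(3,0): no bracket -> illegal
(3,4): no bracket -> illegal
(4,0): flips 1 -> legal
(4,1): flips 2 -> legal
(4,2): flips 1 -> legal
(4,3): flips 2 -> legal
(4,4): flips 1 -> legal

Answer: (4,0) (4,1) (4,2) (4,3) (4,4)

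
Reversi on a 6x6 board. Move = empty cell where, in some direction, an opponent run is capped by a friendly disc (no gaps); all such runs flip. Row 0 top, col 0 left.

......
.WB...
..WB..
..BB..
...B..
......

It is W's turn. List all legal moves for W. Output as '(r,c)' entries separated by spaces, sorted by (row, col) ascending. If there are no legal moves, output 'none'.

Answer: (0,2) (1,3) (2,4) (4,2) (4,4)

Derivation:
(0,1): no bracket -> illegal
(0,2): flips 1 -> legal
(0,3): no bracket -> illegal
(1,3): flips 1 -> legal
(1,4): no bracket -> illegal
(2,1): no bracket -> illegal
(2,4): flips 1 -> legal
(3,1): no bracket -> illegal
(3,4): no bracket -> illegal
(4,1): no bracket -> illegal
(4,2): flips 1 -> legal
(4,4): flips 1 -> legal
(5,2): no bracket -> illegal
(5,3): no bracket -> illegal
(5,4): no bracket -> illegal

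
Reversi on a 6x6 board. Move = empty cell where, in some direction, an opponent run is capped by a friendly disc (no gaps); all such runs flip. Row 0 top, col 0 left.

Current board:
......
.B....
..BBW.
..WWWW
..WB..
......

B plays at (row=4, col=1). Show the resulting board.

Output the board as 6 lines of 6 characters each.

Place B at (4,1); scan 8 dirs for brackets.
Dir NW: first cell '.' (not opp) -> no flip
Dir N: first cell '.' (not opp) -> no flip
Dir NE: opp run (3,2) capped by B -> flip
Dir W: first cell '.' (not opp) -> no flip
Dir E: opp run (4,2) capped by B -> flip
Dir SW: first cell '.' (not opp) -> no flip
Dir S: first cell '.' (not opp) -> no flip
Dir SE: first cell '.' (not opp) -> no flip
All flips: (3,2) (4,2)

Answer: ......
.B....
..BBW.
..BWWW
.BBB..
......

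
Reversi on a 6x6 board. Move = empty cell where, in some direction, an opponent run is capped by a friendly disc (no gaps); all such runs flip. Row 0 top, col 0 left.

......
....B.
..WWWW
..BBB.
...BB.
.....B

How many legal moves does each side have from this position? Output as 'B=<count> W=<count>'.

Answer: B=4 W=9

Derivation:
-- B to move --
(1,1): flips 1 -> legal
(1,2): flips 2 -> legal
(1,3): flips 1 -> legal
(1,5): flips 1 -> legal
(2,1): no bracket -> illegal
(3,1): no bracket -> illegal
(3,5): no bracket -> illegal
B mobility = 4
-- W to move --
(0,3): flips 1 -> legal
(0,4): flips 1 -> legal
(0,5): flips 1 -> legal
(1,3): no bracket -> illegal
(1,5): no bracket -> illegal
(2,1): no bracket -> illegal
(3,1): no bracket -> illegal
(3,5): no bracket -> illegal
(4,1): flips 1 -> legal
(4,2): flips 2 -> legal
(4,5): flips 1 -> legal
(5,2): flips 2 -> legal
(5,3): flips 2 -> legal
(5,4): flips 2 -> legal
W mobility = 9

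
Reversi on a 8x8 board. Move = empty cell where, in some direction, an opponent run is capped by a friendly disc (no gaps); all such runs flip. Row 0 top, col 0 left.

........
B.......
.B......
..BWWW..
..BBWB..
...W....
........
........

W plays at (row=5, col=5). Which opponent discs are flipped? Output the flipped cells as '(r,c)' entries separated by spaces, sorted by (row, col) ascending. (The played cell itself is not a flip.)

Answer: (4,5)

Derivation:
Dir NW: first cell 'W' (not opp) -> no flip
Dir N: opp run (4,5) capped by W -> flip
Dir NE: first cell '.' (not opp) -> no flip
Dir W: first cell '.' (not opp) -> no flip
Dir E: first cell '.' (not opp) -> no flip
Dir SW: first cell '.' (not opp) -> no flip
Dir S: first cell '.' (not opp) -> no flip
Dir SE: first cell '.' (not opp) -> no flip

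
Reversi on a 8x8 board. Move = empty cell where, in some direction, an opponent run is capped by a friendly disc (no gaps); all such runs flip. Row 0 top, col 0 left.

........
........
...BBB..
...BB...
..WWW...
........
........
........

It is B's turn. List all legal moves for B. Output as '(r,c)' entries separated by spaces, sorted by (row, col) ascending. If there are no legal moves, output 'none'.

Answer: (5,1) (5,2) (5,3) (5,4) (5,5)

Derivation:
(3,1): no bracket -> illegal
(3,2): no bracket -> illegal
(3,5): no bracket -> illegal
(4,1): no bracket -> illegal
(4,5): no bracket -> illegal
(5,1): flips 1 -> legal
(5,2): flips 1 -> legal
(5,3): flips 1 -> legal
(5,4): flips 1 -> legal
(5,5): flips 1 -> legal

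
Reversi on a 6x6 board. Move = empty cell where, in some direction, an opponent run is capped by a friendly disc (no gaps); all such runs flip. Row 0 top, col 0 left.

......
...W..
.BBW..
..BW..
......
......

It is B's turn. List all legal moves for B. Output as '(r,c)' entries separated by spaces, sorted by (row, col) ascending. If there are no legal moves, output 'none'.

(0,2): no bracket -> illegal
(0,3): no bracket -> illegal
(0,4): flips 1 -> legal
(1,2): no bracket -> illegal
(1,4): flips 1 -> legal
(2,4): flips 1 -> legal
(3,4): flips 1 -> legal
(4,2): no bracket -> illegal
(4,3): no bracket -> illegal
(4,4): flips 1 -> legal

Answer: (0,4) (1,4) (2,4) (3,4) (4,4)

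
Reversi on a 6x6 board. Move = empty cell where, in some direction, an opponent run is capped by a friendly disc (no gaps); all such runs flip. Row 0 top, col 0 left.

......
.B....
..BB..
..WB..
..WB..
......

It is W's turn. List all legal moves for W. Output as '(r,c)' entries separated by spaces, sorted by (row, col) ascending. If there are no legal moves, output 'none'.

(0,0): no bracket -> illegal
(0,1): no bracket -> illegal
(0,2): no bracket -> illegal
(1,0): no bracket -> illegal
(1,2): flips 1 -> legal
(1,3): no bracket -> illegal
(1,4): flips 1 -> legal
(2,0): no bracket -> illegal
(2,1): no bracket -> illegal
(2,4): flips 1 -> legal
(3,1): no bracket -> illegal
(3,4): flips 1 -> legal
(4,4): flips 1 -> legal
(5,2): no bracket -> illegal
(5,3): no bracket -> illegal
(5,4): flips 1 -> legal

Answer: (1,2) (1,4) (2,4) (3,4) (4,4) (5,4)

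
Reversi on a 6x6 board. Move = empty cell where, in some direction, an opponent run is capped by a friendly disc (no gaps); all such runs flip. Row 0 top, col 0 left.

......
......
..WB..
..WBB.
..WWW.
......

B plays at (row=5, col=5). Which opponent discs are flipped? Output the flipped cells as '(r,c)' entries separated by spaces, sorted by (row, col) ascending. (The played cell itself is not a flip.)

Dir NW: opp run (4,4) capped by B -> flip
Dir N: first cell '.' (not opp) -> no flip
Dir NE: edge -> no flip
Dir W: first cell '.' (not opp) -> no flip
Dir E: edge -> no flip
Dir SW: edge -> no flip
Dir S: edge -> no flip
Dir SE: edge -> no flip

Answer: (4,4)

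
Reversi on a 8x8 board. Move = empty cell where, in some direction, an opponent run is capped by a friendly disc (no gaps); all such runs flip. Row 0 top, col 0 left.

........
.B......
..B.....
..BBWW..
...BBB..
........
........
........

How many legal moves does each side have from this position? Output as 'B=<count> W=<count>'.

-- B to move --
(2,3): flips 1 -> legal
(2,4): flips 1 -> legal
(2,5): flips 2 -> legal
(2,6): flips 1 -> legal
(3,6): flips 2 -> legal
(4,6): no bracket -> illegal
B mobility = 5
-- W to move --
(0,0): no bracket -> illegal
(0,1): no bracket -> illegal
(0,2): no bracket -> illegal
(1,0): no bracket -> illegal
(1,2): no bracket -> illegal
(1,3): no bracket -> illegal
(2,0): no bracket -> illegal
(2,1): no bracket -> illegal
(2,3): no bracket -> illegal
(2,4): no bracket -> illegal
(3,1): flips 2 -> legal
(3,6): no bracket -> illegal
(4,1): no bracket -> illegal
(4,2): no bracket -> illegal
(4,6): no bracket -> illegal
(5,2): flips 1 -> legal
(5,3): flips 1 -> legal
(5,4): flips 1 -> legal
(5,5): flips 1 -> legal
(5,6): flips 1 -> legal
W mobility = 6

Answer: B=5 W=6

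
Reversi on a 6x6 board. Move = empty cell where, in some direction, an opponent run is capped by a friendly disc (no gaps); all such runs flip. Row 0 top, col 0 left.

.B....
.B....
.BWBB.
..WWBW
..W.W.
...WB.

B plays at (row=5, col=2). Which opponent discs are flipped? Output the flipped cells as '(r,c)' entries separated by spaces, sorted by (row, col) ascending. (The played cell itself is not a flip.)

Answer: (5,3)

Derivation:
Dir NW: first cell '.' (not opp) -> no flip
Dir N: opp run (4,2) (3,2) (2,2), next='.' -> no flip
Dir NE: first cell '.' (not opp) -> no flip
Dir W: first cell '.' (not opp) -> no flip
Dir E: opp run (5,3) capped by B -> flip
Dir SW: edge -> no flip
Dir S: edge -> no flip
Dir SE: edge -> no flip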